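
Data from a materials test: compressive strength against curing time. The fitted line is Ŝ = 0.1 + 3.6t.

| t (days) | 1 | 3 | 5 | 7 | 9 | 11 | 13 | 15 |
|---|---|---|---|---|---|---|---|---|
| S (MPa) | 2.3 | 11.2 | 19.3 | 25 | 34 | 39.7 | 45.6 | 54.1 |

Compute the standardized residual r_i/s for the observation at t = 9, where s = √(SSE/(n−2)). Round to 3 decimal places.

1.340

t=1: Ŝ = 0.1 + 3.6·1 = 3.7; r = 2.3 − 3.7 = -1.4
t=3: Ŝ = 0.1 + 3.6·3 = 10.9; r = 11.2 − 10.9 = 0.3
t=5: Ŝ = 0.1 + 3.6·5 = 18.1; r = 19.3 − 18.1 = 1.2
t=7: Ŝ = 0.1 + 3.6·7 = 25.3; r = 25 − 25.3 = -0.3
t=9: Ŝ = 0.1 + 3.6·9 = 32.5; r = 34 − 32.5 = 1.5
t=11: Ŝ = 0.1 + 3.6·11 = 39.7; r = 39.7 − 39.7 = 0
t=13: Ŝ = 0.1 + 3.6·13 = 46.9; r = 45.6 − 46.9 = -1.3
t=15: Ŝ = 0.1 + 3.6·15 = 54.1; r = 54.1 − 54.1 = 0
SSE = 1.96 + 0.09 + 1.44 + 0.09 + 2.25 + 0 + 1.69 + 0 = 7.52
s = √(7.52/6) = 1.11952
r/s = 1.5 / 1.11952 = 1.340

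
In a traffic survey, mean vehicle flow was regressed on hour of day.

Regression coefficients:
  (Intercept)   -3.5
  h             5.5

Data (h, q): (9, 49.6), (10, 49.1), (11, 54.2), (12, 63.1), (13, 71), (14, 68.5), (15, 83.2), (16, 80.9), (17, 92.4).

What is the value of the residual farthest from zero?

r = -5

h=9: q̂ = -3.5 + 5.5·9 = 46; r = 49.6 − 46 = 3.6
h=10: q̂ = -3.5 + 5.5·10 = 51.5; r = 49.1 − 51.5 = -2.4
h=11: q̂ = -3.5 + 5.5·11 = 57; r = 54.2 − 57 = -2.8
h=12: q̂ = -3.5 + 5.5·12 = 62.5; r = 63.1 − 62.5 = 0.6
h=13: q̂ = -3.5 + 5.5·13 = 68; r = 71 − 68 = 3
h=14: q̂ = -3.5 + 5.5·14 = 73.5; r = 68.5 − 73.5 = -5
h=15: q̂ = -3.5 + 5.5·15 = 79; r = 83.2 − 79 = 4.2
h=16: q̂ = -3.5 + 5.5·16 = 84.5; r = 80.9 − 84.5 = -3.6
h=17: q̂ = -3.5 + 5.5·17 = 90; r = 92.4 − 90 = 2.4
Largest |r| is 5 at h = 14, residual -5.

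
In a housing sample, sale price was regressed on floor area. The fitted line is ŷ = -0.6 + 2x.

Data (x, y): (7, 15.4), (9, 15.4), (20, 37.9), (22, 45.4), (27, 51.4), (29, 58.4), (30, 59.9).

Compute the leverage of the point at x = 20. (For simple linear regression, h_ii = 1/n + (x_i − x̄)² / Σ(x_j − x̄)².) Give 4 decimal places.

x̄ = (7 + 9 + 20 + 22 + 27 + 29 + 30)/7 = 20.5714
Σ(x − x̄)² = 184.184 + 133.898 + 0.326531 + 2.04082 + 41.3265 + 71.0408 + 88.898 = 521.714
h = 1/7 + (-0.571429)²/521.714 = 0.142857 + 0.00062588 = 0.1435

h = 0.1435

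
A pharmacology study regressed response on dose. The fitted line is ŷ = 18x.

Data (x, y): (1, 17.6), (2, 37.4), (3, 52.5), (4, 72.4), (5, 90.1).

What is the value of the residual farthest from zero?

r = -1.5

x=1: ŷ = 18·1 = 18; r = 17.6 − 18 = -0.4
x=2: ŷ = 18·2 = 36; r = 37.4 − 36 = 1.4
x=3: ŷ = 18·3 = 54; r = 52.5 − 54 = -1.5
x=4: ŷ = 18·4 = 72; r = 72.4 − 72 = 0.4
x=5: ŷ = 18·5 = 90; r = 90.1 − 90 = 0.1
Largest |r| is 1.5 at x = 3, residual -1.5.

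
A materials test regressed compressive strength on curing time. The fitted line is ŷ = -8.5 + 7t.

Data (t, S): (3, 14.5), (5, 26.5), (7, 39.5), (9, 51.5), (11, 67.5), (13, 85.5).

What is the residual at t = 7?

r = -1

ŷ = -8.5 + 7·7 = 40.5
r = 39.5 − 40.5 = -1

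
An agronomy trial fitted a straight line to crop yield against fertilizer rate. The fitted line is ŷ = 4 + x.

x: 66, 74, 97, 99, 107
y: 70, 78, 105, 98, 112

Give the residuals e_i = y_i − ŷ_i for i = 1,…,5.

0, 0, 4, -5, 1

x=66: ŷ = 4 + 66 = 70; e = 70 − 70 = 0
x=74: ŷ = 4 + 74 = 78; e = 78 − 78 = 0
x=97: ŷ = 4 + 97 = 101; e = 105 − 101 = 4
x=99: ŷ = 4 + 99 = 103; e = 98 − 103 = -5
x=107: ŷ = 4 + 107 = 111; e = 112 − 111 = 1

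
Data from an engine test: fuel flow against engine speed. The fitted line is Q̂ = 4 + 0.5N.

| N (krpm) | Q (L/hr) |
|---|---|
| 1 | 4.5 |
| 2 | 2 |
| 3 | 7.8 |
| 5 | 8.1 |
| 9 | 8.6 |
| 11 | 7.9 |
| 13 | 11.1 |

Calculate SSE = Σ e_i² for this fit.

N=1: Q̂ = 4 + 0.5·1 = 4.5; e = 4.5 − 4.5 = 0
N=2: Q̂ = 4 + 0.5·2 = 5; e = 2 − 5 = -3
N=3: Q̂ = 4 + 0.5·3 = 5.5; e = 7.8 − 5.5 = 2.3
N=5: Q̂ = 4 + 0.5·5 = 6.5; e = 8.1 − 6.5 = 1.6
N=9: Q̂ = 4 + 0.5·9 = 8.5; e = 8.6 − 8.5 = 0.1
N=11: Q̂ = 4 + 0.5·11 = 9.5; e = 7.9 − 9.5 = -1.6
N=13: Q̂ = 4 + 0.5·13 = 10.5; e = 11.1 − 10.5 = 0.6
SSE = 0 + 9 + 5.29 + 2.56 + 0.01 + 2.56 + 0.36 = 19.78

SSE = 19.78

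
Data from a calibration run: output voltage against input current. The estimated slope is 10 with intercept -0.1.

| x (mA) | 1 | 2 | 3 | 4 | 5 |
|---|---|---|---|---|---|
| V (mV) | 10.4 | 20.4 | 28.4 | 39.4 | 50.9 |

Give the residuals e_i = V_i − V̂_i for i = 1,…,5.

x=1: V̂ = -0.1 + 10·1 = 9.9; e = 10.4 − 9.9 = 0.5
x=2: V̂ = -0.1 + 10·2 = 19.9; e = 20.4 − 19.9 = 0.5
x=3: V̂ = -0.1 + 10·3 = 29.9; e = 28.4 − 29.9 = -1.5
x=4: V̂ = -0.1 + 10·4 = 39.9; e = 39.4 − 39.9 = -0.5
x=5: V̂ = -0.1 + 10·5 = 49.9; e = 50.9 − 49.9 = 1

0.5, 0.5, -1.5, -0.5, 1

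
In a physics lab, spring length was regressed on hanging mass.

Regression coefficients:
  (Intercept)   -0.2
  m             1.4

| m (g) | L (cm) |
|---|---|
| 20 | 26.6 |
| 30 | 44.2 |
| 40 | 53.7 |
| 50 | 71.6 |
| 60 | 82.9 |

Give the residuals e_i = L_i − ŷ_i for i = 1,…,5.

m=20: ŷ = -0.2 + 1.4·20 = 27.8; e = 26.6 − 27.8 = -1.2
m=30: ŷ = -0.2 + 1.4·30 = 41.8; e = 44.2 − 41.8 = 2.4
m=40: ŷ = -0.2 + 1.4·40 = 55.8; e = 53.7 − 55.8 = -2.1
m=50: ŷ = -0.2 + 1.4·50 = 69.8; e = 71.6 − 69.8 = 1.8
m=60: ŷ = -0.2 + 1.4·60 = 83.8; e = 82.9 − 83.8 = -0.9

-1.2, 2.4, -2.1, 1.8, -0.9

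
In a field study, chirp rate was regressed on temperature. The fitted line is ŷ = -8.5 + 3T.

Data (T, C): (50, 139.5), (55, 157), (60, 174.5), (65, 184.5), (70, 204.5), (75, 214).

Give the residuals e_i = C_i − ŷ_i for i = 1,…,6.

T=50: ŷ = -8.5 + 3·50 = 141.5; e = 139.5 − 141.5 = -2
T=55: ŷ = -8.5 + 3·55 = 156.5; e = 157 − 156.5 = 0.5
T=60: ŷ = -8.5 + 3·60 = 171.5; e = 174.5 − 171.5 = 3
T=65: ŷ = -8.5 + 3·65 = 186.5; e = 184.5 − 186.5 = -2
T=70: ŷ = -8.5 + 3·70 = 201.5; e = 204.5 − 201.5 = 3
T=75: ŷ = -8.5 + 3·75 = 216.5; e = 214 − 216.5 = -2.5

-2, 0.5, 3, -2, 3, -2.5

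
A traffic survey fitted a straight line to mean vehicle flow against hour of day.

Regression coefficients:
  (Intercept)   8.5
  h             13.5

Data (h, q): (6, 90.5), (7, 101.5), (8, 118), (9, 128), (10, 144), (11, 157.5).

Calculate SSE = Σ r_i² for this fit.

SSE = 10

h=6: q̂ = 8.5 + 13.5·6 = 89.5; r = 90.5 − 89.5 = 1
h=7: q̂ = 8.5 + 13.5·7 = 103; r = 101.5 − 103 = -1.5
h=8: q̂ = 8.5 + 13.5·8 = 116.5; r = 118 − 116.5 = 1.5
h=9: q̂ = 8.5 + 13.5·9 = 130; r = 128 − 130 = -2
h=10: q̂ = 8.5 + 13.5·10 = 143.5; r = 144 − 143.5 = 0.5
h=11: q̂ = 8.5 + 13.5·11 = 157; r = 157.5 − 157 = 0.5
SSE = 1 + 2.25 + 2.25 + 4 + 0.25 + 0.25 = 10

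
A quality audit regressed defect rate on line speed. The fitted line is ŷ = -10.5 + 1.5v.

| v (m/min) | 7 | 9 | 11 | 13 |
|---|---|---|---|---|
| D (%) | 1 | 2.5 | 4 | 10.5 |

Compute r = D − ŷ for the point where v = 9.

r = -0.5

ŷ = -10.5 + 1.5·9 = 3
r = 2.5 − 3 = -0.5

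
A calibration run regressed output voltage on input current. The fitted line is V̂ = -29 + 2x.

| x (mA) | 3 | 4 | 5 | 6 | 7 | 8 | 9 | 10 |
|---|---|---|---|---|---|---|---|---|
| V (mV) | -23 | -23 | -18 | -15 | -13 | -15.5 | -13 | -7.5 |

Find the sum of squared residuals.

x=3: V̂ = -29 + 2·3 = -23; r = -23 − (-23) = 0
x=4: V̂ = -29 + 2·4 = -21; r = -23 − (-21) = -2
x=5: V̂ = -29 + 2·5 = -19; r = -18 − (-19) = 1
x=6: V̂ = -29 + 2·6 = -17; r = -15 − (-17) = 2
x=7: V̂ = -29 + 2·7 = -15; r = -13 − (-15) = 2
x=8: V̂ = -29 + 2·8 = -13; r = -15.5 − (-13) = -2.5
x=9: V̂ = -29 + 2·9 = -11; r = -13 − (-11) = -2
x=10: V̂ = -29 + 2·10 = -9; r = -7.5 − (-9) = 1.5
SSE = 0 + 4 + 1 + 4 + 4 + 6.25 + 4 + 2.25 = 25.5

SSE = 25.5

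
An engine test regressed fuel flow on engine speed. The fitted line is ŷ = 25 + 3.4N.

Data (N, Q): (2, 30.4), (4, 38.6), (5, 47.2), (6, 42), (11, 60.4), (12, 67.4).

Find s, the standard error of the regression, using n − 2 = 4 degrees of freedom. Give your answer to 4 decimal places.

s = 3.4322

N=2: ŷ = 25 + 3.4·2 = 31.8; r = 30.4 − 31.8 = -1.4
N=4: ŷ = 25 + 3.4·4 = 38.6; r = 38.6 − 38.6 = 0
N=5: ŷ = 25 + 3.4·5 = 42; r = 47.2 − 42 = 5.2
N=6: ŷ = 25 + 3.4·6 = 45.4; r = 42 − 45.4 = -3.4
N=11: ŷ = 25 + 3.4·11 = 62.4; r = 60.4 − 62.4 = -2
N=12: ŷ = 25 + 3.4·12 = 65.8; r = 67.4 − 65.8 = 1.6
SSE = 1.96 + 0 + 27.04 + 11.56 + 4 + 2.56 = 47.12
s = √(47.12/4) = √11.78 ≈ 3.4322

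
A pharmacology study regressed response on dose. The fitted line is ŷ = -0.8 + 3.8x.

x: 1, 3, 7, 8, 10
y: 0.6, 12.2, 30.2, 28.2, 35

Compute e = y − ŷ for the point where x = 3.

e = 1.6

ŷ = -0.8 + 3.8·3 = 10.6
e = 12.2 − 10.6 = 1.6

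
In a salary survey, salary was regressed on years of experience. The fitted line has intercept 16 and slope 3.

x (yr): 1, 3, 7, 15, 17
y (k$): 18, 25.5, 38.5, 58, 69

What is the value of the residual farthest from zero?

x=1: ŷ = 16 + 3·1 = 19; r = 18 − 19 = -1
x=3: ŷ = 16 + 3·3 = 25; r = 25.5 − 25 = 0.5
x=7: ŷ = 16 + 3·7 = 37; r = 38.5 − 37 = 1.5
x=15: ŷ = 16 + 3·15 = 61; r = 58 − 61 = -3
x=17: ŷ = 16 + 3·17 = 67; r = 69 − 67 = 2
Largest |r| is 3 at x = 15, residual -3.

r = -3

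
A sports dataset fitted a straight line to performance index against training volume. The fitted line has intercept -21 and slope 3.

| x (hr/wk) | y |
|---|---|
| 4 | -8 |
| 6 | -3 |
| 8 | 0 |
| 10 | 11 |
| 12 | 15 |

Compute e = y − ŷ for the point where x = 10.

ŷ = -21 + 3·10 = 9
e = 11 − 9 = 2

e = 2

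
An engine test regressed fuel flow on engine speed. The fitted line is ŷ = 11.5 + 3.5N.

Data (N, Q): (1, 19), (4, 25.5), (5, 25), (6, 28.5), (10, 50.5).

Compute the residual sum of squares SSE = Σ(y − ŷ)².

N=1: ŷ = 11.5 + 3.5·1 = 15; e = 19 − 15 = 4
N=4: ŷ = 11.5 + 3.5·4 = 25.5; e = 25.5 − 25.5 = 0
N=5: ŷ = 11.5 + 3.5·5 = 29; e = 25 − 29 = -4
N=6: ŷ = 11.5 + 3.5·6 = 32.5; e = 28.5 − 32.5 = -4
N=10: ŷ = 11.5 + 3.5·10 = 46.5; e = 50.5 − 46.5 = 4
SSE = 16 + 0 + 16 + 16 + 16 = 64

SSE = 64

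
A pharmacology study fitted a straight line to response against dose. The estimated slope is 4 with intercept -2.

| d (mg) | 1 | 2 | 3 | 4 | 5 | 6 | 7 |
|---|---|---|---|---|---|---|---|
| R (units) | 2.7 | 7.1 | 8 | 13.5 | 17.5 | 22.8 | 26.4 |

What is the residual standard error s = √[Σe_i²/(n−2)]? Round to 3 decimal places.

d=1: ŷ = -2 + 4·1 = 2; e = 2.7 − 2 = 0.7
d=2: ŷ = -2 + 4·2 = 6; e = 7.1 − 6 = 1.1
d=3: ŷ = -2 + 4·3 = 10; e = 8 − 10 = -2
d=4: ŷ = -2 + 4·4 = 14; e = 13.5 − 14 = -0.5
d=5: ŷ = -2 + 4·5 = 18; e = 17.5 − 18 = -0.5
d=6: ŷ = -2 + 4·6 = 22; e = 22.8 − 22 = 0.8
d=7: ŷ = -2 + 4·7 = 26; e = 26.4 − 26 = 0.4
SSE = 0.49 + 1.21 + 4 + 0.25 + 0.25 + 0.64 + 0.16 = 7
s = √(7/5) = √1.4 ≈ 1.183

s = 1.183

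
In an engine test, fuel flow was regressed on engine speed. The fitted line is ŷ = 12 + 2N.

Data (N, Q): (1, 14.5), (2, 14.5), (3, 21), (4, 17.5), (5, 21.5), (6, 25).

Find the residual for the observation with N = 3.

e = 3

ŷ = 12 + 2·3 = 18
e = 21 − 18 = 3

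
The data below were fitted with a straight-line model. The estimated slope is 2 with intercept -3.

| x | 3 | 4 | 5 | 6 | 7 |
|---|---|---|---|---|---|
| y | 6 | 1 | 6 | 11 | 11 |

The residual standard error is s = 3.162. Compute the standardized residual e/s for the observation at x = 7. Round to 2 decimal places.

ŷ = -3 + 2·7 = 11
e = 11 − 11 = 0
e/s = 0 / 3.162 = 0.00

0.00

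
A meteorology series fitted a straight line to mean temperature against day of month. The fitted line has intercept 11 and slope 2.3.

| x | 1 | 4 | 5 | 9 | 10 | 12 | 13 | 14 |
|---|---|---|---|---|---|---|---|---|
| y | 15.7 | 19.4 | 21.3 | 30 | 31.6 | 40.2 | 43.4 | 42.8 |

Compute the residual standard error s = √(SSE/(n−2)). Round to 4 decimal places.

x=1: ŷ = 11 + 2.3·1 = 13.3; r = 15.7 − 13.3 = 2.4
x=4: ŷ = 11 + 2.3·4 = 20.2; r = 19.4 − 20.2 = -0.8
x=5: ŷ = 11 + 2.3·5 = 22.5; r = 21.3 − 22.5 = -1.2
x=9: ŷ = 11 + 2.3·9 = 31.7; r = 30 − 31.7 = -1.7
x=10: ŷ = 11 + 2.3·10 = 34; r = 31.6 − 34 = -2.4
x=12: ŷ = 11 + 2.3·12 = 38.6; r = 40.2 − 38.6 = 1.6
x=13: ŷ = 11 + 2.3·13 = 40.9; r = 43.4 − 40.9 = 2.5
x=14: ŷ = 11 + 2.3·14 = 43.2; r = 42.8 − 43.2 = -0.4
SSE = 5.76 + 0.64 + 1.44 + 2.89 + 5.76 + 2.56 + 6.25 + 0.16 = 25.46
s = √(25.46/6) = √4.24333 ≈ 2.0599

s = 2.0599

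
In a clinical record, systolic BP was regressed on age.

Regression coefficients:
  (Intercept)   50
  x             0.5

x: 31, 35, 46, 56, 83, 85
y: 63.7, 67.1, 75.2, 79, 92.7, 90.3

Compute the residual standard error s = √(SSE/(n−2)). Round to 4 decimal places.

x=31: ŷ = 50 + 0.5·31 = 65.5; e = 63.7 − 65.5 = -1.8
x=35: ŷ = 50 + 0.5·35 = 67.5; e = 67.1 − 67.5 = -0.4
x=46: ŷ = 50 + 0.5·46 = 73; e = 75.2 − 73 = 2.2
x=56: ŷ = 50 + 0.5·56 = 78; e = 79 − 78 = 1
x=83: ŷ = 50 + 0.5·83 = 91.5; e = 92.7 − 91.5 = 1.2
x=85: ŷ = 50 + 0.5·85 = 92.5; e = 90.3 − 92.5 = -2.2
SSE = 3.24 + 0.16 + 4.84 + 1 + 1.44 + 4.84 = 15.52
s = √(15.52/4) = √3.88 ≈ 1.9698

s = 1.9698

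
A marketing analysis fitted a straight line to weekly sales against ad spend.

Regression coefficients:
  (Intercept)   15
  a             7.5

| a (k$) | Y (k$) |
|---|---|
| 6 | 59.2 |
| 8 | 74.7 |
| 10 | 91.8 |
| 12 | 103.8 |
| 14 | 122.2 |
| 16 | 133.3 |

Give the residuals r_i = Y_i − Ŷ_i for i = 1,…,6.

-0.8, -0.3, 1.8, -1.2, 2.2, -1.7

a=6: Ŷ = 15 + 7.5·6 = 60; r = 59.2 − 60 = -0.8
a=8: Ŷ = 15 + 7.5·8 = 75; r = 74.7 − 75 = -0.3
a=10: Ŷ = 15 + 7.5·10 = 90; r = 91.8 − 90 = 1.8
a=12: Ŷ = 15 + 7.5·12 = 105; r = 103.8 − 105 = -1.2
a=14: Ŷ = 15 + 7.5·14 = 120; r = 122.2 − 120 = 2.2
a=16: Ŷ = 15 + 7.5·16 = 135; r = 133.3 − 135 = -1.7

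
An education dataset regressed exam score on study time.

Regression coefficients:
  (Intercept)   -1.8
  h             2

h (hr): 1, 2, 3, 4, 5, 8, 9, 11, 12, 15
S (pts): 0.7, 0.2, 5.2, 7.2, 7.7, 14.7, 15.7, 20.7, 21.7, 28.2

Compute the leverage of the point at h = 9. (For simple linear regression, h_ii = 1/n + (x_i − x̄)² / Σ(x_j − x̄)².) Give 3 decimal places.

h̄ = (1 + 2 + 3 + 4 + 5 + 8 + 9 + 11 + 12 + 15)/10 = 7
Σ(h − h̄)² = 36 + 25 + 16 + 9 + 4 + 1 + 4 + 16 + 25 + 64 = 200
h = 1/10 + (2)²/200 = 0.1 + 0.02 = 0.120

h = 0.120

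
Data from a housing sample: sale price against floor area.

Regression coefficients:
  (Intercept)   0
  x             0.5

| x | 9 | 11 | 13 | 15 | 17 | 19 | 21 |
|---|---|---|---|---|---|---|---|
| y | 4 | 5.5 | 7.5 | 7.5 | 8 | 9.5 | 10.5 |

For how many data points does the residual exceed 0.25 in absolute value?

x=9: ŷ = 0.5·9 = 4.5; r = 4 − 4.5 = -0.5
x=11: ŷ = 0.5·11 = 5.5; r = 5.5 − 5.5 = 0
x=13: ŷ = 0.5·13 = 6.5; r = 7.5 − 6.5 = 1
x=15: ŷ = 0.5·15 = 7.5; r = 7.5 − 7.5 = 0
x=17: ŷ = 0.5·17 = 8.5; r = 8 − 8.5 = -0.5
x=19: ŷ = 0.5·19 = 9.5; r = 9.5 − 9.5 = 0
x=21: ŷ = 0.5·21 = 10.5; r = 10.5 − 10.5 = 0
|r| > 0.25: x=9 (|r|=0.5), x=13 (|r|=1), x=17 (|r|=0.5) → 3

3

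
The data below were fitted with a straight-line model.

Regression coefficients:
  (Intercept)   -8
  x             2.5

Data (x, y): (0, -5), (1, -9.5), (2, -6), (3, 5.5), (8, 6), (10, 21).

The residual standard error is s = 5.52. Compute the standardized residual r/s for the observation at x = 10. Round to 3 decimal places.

ŷ = -8 + 2.5·10 = 17
r = 21 − 17 = 4
r/s = 4 / 5.52 = 0.725

0.725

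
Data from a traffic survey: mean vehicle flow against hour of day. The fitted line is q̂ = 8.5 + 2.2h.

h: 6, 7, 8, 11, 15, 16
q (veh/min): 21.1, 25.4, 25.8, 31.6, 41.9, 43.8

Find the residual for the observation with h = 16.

r = 0.1

q̂ = 8.5 + 2.2·16 = 43.7
r = 43.8 − 43.7 = 0.1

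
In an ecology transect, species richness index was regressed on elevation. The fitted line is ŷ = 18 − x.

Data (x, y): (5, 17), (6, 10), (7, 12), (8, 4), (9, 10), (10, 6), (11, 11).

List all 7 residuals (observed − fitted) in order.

x=5: ŷ = 18 − 5 = 13; e = 17 − 13 = 4
x=6: ŷ = 18 − 6 = 12; e = 10 − 12 = -2
x=7: ŷ = 18 − 7 = 11; e = 12 − 11 = 1
x=8: ŷ = 18 − 8 = 10; e = 4 − 10 = -6
x=9: ŷ = 18 − 9 = 9; e = 10 − 9 = 1
x=10: ŷ = 18 − 10 = 8; e = 6 − 8 = -2
x=11: ŷ = 18 − 11 = 7; e = 11 − 7 = 4

4, -2, 1, -6, 1, -2, 4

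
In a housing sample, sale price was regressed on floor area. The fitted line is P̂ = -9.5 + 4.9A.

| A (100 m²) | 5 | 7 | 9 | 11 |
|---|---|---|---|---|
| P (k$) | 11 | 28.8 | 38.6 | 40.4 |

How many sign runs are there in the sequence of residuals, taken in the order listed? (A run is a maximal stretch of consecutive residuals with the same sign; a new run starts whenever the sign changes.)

3 runs

A=5: P̂ = -9.5 + 4.9·5 = 15; e = 11 − 15 = -4
A=7: P̂ = -9.5 + 4.9·7 = 24.8; e = 28.8 − 24.8 = 4
A=9: P̂ = -9.5 + 4.9·9 = 34.6; e = 38.6 − 34.6 = 4
A=11: P̂ = -9.5 + 4.9·11 = 44.4; e = 40.4 − 44.4 = -4
Signs: − + + −
Runs: −×1, +×2, −×1 → 3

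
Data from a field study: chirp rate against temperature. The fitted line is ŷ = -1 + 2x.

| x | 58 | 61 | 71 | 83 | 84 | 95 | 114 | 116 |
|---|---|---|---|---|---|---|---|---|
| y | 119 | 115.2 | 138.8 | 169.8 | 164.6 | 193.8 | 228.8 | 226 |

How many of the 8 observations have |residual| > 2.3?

6

x=58: ŷ = -1 + 2·58 = 115; e = 119 − 115 = 4
x=61: ŷ = -1 + 2·61 = 121; e = 115.2 − 121 = -5.8
x=71: ŷ = -1 + 2·71 = 141; e = 138.8 − 141 = -2.2
x=83: ŷ = -1 + 2·83 = 165; e = 169.8 − 165 = 4.8
x=84: ŷ = -1 + 2·84 = 167; e = 164.6 − 167 = -2.4
x=95: ŷ = -1 + 2·95 = 189; e = 193.8 − 189 = 4.8
x=114: ŷ = -1 + 2·114 = 227; e = 228.8 − 227 = 1.8
x=116: ŷ = -1 + 2·116 = 231; e = 226 − 231 = -5
|e| > 2.3: x=58 (|e|=4), x=61 (|e|=5.8), x=83 (|e|=4.8), x=84 (|e|=2.4), x=95 (|e|=4.8), x=116 (|e|=5) → 6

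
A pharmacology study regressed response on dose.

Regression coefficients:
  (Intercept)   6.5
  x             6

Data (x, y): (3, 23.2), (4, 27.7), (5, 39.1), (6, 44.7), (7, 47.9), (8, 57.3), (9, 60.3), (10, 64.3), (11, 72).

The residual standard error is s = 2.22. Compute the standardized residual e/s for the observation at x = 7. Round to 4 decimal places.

ŷ = 6.5 + 6·7 = 48.5
e = 47.9 − 48.5 = -0.6
e/s = -0.6 / 2.22 = -0.2703

-0.2703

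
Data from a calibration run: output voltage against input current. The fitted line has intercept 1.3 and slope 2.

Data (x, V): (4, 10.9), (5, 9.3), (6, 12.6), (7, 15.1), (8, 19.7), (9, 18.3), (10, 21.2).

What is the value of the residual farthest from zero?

x=4: ŷ = 1.3 + 2·4 = 9.3; e = 10.9 − 9.3 = 1.6
x=5: ŷ = 1.3 + 2·5 = 11.3; e = 9.3 − 11.3 = -2
x=6: ŷ = 1.3 + 2·6 = 13.3; e = 12.6 − 13.3 = -0.7
x=7: ŷ = 1.3 + 2·7 = 15.3; e = 15.1 − 15.3 = -0.2
x=8: ŷ = 1.3 + 2·8 = 17.3; e = 19.7 − 17.3 = 2.4
x=9: ŷ = 1.3 + 2·9 = 19.3; e = 18.3 − 19.3 = -1
x=10: ŷ = 1.3 + 2·10 = 21.3; e = 21.2 − 21.3 = -0.1
Largest |e| is 2.4 at x = 8, residual 2.4.

e = 2.4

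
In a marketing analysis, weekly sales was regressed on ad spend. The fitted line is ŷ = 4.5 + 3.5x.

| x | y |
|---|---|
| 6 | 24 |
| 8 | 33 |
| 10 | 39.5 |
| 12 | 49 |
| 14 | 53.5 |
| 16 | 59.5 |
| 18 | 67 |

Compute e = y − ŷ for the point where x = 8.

e = 0.5

ŷ = 4.5 + 3.5·8 = 32.5
e = 33 − 32.5 = 0.5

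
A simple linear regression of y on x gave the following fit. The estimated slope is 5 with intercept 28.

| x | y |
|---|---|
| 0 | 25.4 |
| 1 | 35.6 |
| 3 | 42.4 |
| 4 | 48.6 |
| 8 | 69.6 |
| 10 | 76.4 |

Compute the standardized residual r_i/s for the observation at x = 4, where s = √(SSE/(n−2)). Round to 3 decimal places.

x=0: ŷ = 28 + 5·0 = 28; r = 25.4 − 28 = -2.6
x=1: ŷ = 28 + 5·1 = 33; r = 35.6 − 33 = 2.6
x=3: ŷ = 28 + 5·3 = 43; r = 42.4 − 43 = -0.6
x=4: ŷ = 28 + 5·4 = 48; r = 48.6 − 48 = 0.6
x=8: ŷ = 28 + 5·8 = 68; r = 69.6 − 68 = 1.6
x=10: ŷ = 28 + 5·10 = 78; r = 76.4 − 78 = -1.6
SSE = 6.76 + 6.76 + 0.36 + 0.36 + 2.56 + 2.56 = 19.36
s = √(19.36/4) = 2.2
r/s = 0.6 / 2.2 = 0.273

0.273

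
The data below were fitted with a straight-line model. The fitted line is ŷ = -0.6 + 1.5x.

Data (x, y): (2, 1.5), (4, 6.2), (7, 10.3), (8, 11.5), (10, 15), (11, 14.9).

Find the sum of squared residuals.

SSE = 2.98

x=2: ŷ = -0.6 + 1.5·2 = 2.4; r = 1.5 − 2.4 = -0.9
x=4: ŷ = -0.6 + 1.5·4 = 5.4; r = 6.2 − 5.4 = 0.8
x=7: ŷ = -0.6 + 1.5·7 = 9.9; r = 10.3 − 9.9 = 0.4
x=8: ŷ = -0.6 + 1.5·8 = 11.4; r = 11.5 − 11.4 = 0.1
x=10: ŷ = -0.6 + 1.5·10 = 14.4; r = 15 − 14.4 = 0.6
x=11: ŷ = -0.6 + 1.5·11 = 15.9; r = 14.9 − 15.9 = -1
SSE = 0.81 + 0.64 + 0.16 + 0.01 + 0.36 + 1 = 2.98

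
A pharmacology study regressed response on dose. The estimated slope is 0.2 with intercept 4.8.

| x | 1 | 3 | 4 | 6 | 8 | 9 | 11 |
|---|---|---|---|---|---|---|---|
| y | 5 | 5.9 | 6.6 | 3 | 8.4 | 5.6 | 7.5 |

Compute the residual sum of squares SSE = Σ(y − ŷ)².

SSE = 15.5

x=1: ŷ = 4.8 + 0.2·1 = 5; e = 5 − 5 = 0
x=3: ŷ = 4.8 + 0.2·3 = 5.4; e = 5.9 − 5.4 = 0.5
x=4: ŷ = 4.8 + 0.2·4 = 5.6; e = 6.6 − 5.6 = 1
x=6: ŷ = 4.8 + 0.2·6 = 6; e = 3 − 6 = -3
x=8: ŷ = 4.8 + 0.2·8 = 6.4; e = 8.4 − 6.4 = 2
x=9: ŷ = 4.8 + 0.2·9 = 6.6; e = 5.6 − 6.6 = -1
x=11: ŷ = 4.8 + 0.2·11 = 7; e = 7.5 − 7 = 0.5
SSE = 0 + 0.25 + 1 + 9 + 4 + 1 + 0.25 = 15.5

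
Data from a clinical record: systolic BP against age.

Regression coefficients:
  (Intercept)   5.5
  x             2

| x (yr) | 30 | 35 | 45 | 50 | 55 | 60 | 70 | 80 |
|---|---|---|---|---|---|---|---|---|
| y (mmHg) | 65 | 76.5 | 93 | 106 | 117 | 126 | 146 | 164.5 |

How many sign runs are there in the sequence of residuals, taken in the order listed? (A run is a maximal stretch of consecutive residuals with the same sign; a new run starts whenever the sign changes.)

5 runs

x=30: ŷ = 5.5 + 2·30 = 65.5; r = 65 − 65.5 = -0.5
x=35: ŷ = 5.5 + 2·35 = 75.5; r = 76.5 − 75.5 = 1
x=45: ŷ = 5.5 + 2·45 = 95.5; r = 93 − 95.5 = -2.5
x=50: ŷ = 5.5 + 2·50 = 105.5; r = 106 − 105.5 = 0.5
x=55: ŷ = 5.5 + 2·55 = 115.5; r = 117 − 115.5 = 1.5
x=60: ŷ = 5.5 + 2·60 = 125.5; r = 126 − 125.5 = 0.5
x=70: ŷ = 5.5 + 2·70 = 145.5; r = 146 − 145.5 = 0.5
x=80: ŷ = 5.5 + 2·80 = 165.5; r = 164.5 − 165.5 = -1
Signs: − + − + + + + −
Runs: −×1, +×1, −×1, +×4, −×1 → 5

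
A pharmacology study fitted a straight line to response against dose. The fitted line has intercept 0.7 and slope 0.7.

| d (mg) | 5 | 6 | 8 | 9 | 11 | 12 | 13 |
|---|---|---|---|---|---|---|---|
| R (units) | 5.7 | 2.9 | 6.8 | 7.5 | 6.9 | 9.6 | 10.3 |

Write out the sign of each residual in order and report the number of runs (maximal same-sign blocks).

5 runs

d=5: R̂ = 0.7 + 0.7·5 = 4.2; e = 5.7 − 4.2 = 1.5
d=6: R̂ = 0.7 + 0.7·6 = 4.9; e = 2.9 − 4.9 = -2
d=8: R̂ = 0.7 + 0.7·8 = 6.3; e = 6.8 − 6.3 = 0.5
d=9: R̂ = 0.7 + 0.7·9 = 7; e = 7.5 − 7 = 0.5
d=11: R̂ = 0.7 + 0.7·11 = 8.4; e = 6.9 − 8.4 = -1.5
d=12: R̂ = 0.7 + 0.7·12 = 9.1; e = 9.6 − 9.1 = 0.5
d=13: R̂ = 0.7 + 0.7·13 = 9.8; e = 10.3 − 9.8 = 0.5
Signs: + − + + − + +
Runs: +×1, −×1, +×2, −×1, +×2 → 5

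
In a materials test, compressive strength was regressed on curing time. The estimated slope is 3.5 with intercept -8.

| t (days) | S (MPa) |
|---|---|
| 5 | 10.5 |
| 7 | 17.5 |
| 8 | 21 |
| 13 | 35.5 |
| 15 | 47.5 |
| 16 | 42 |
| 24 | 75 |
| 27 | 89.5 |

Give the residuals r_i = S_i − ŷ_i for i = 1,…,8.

1, 1, 1, -2, 3, -6, -1, 3

t=5: ŷ = -8 + 3.5·5 = 9.5; r = 10.5 − 9.5 = 1
t=7: ŷ = -8 + 3.5·7 = 16.5; r = 17.5 − 16.5 = 1
t=8: ŷ = -8 + 3.5·8 = 20; r = 21 − 20 = 1
t=13: ŷ = -8 + 3.5·13 = 37.5; r = 35.5 − 37.5 = -2
t=15: ŷ = -8 + 3.5·15 = 44.5; r = 47.5 − 44.5 = 3
t=16: ŷ = -8 + 3.5·16 = 48; r = 42 − 48 = -6
t=24: ŷ = -8 + 3.5·24 = 76; r = 75 − 76 = -1
t=27: ŷ = -8 + 3.5·27 = 86.5; r = 89.5 − 86.5 = 3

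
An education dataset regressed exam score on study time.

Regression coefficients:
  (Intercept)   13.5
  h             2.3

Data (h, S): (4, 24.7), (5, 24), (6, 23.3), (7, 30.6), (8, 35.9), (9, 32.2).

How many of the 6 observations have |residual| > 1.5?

4

h=4: ŷ = 13.5 + 2.3·4 = 22.7; e = 24.7 − 22.7 = 2
h=5: ŷ = 13.5 + 2.3·5 = 25; e = 24 − 25 = -1
h=6: ŷ = 13.5 + 2.3·6 = 27.3; e = 23.3 − 27.3 = -4
h=7: ŷ = 13.5 + 2.3·7 = 29.6; e = 30.6 − 29.6 = 1
h=8: ŷ = 13.5 + 2.3·8 = 31.9; e = 35.9 − 31.9 = 4
h=9: ŷ = 13.5 + 2.3·9 = 34.2; e = 32.2 − 34.2 = -2
|e| > 1.5: h=4 (|e|=2), h=6 (|e|=4), h=8 (|e|=4), h=9 (|e|=2) → 4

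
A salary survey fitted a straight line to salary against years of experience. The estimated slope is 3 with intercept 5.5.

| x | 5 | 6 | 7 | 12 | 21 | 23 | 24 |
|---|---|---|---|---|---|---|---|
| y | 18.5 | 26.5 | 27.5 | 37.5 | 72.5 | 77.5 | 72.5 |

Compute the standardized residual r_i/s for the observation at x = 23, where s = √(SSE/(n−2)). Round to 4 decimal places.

0.7500

x=5: ŷ = 5.5 + 3·5 = 20.5; r = 18.5 − 20.5 = -2
x=6: ŷ = 5.5 + 3·6 = 23.5; r = 26.5 − 23.5 = 3
x=7: ŷ = 5.5 + 3·7 = 26.5; r = 27.5 − 26.5 = 1
x=12: ŷ = 5.5 + 3·12 = 41.5; r = 37.5 − 41.5 = -4
x=21: ŷ = 5.5 + 3·21 = 68.5; r = 72.5 − 68.5 = 4
x=23: ŷ = 5.5 + 3·23 = 74.5; r = 77.5 − 74.5 = 3
x=24: ŷ = 5.5 + 3·24 = 77.5; r = 72.5 − 77.5 = -5
SSE = 4 + 9 + 1 + 16 + 16 + 9 + 25 = 80
s = √(80/5) = 4
r/s = 3 / 4 = 0.7500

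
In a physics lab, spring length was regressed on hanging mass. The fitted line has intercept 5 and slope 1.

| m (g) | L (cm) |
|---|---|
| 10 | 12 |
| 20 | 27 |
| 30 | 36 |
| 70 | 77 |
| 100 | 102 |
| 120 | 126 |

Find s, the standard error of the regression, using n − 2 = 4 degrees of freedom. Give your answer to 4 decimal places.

m=10: L̂ = 5 + 10 = 15; r = 12 − 15 = -3
m=20: L̂ = 5 + 20 = 25; r = 27 − 25 = 2
m=30: L̂ = 5 + 30 = 35; r = 36 − 35 = 1
m=70: L̂ = 5 + 70 = 75; r = 77 − 75 = 2
m=100: L̂ = 5 + 100 = 105; r = 102 − 105 = -3
m=120: L̂ = 5 + 120 = 125; r = 126 − 125 = 1
SSE = 9 + 4 + 1 + 4 + 9 + 1 = 28
s = √(28/4) = √7 ≈ 2.6458

s = 2.6458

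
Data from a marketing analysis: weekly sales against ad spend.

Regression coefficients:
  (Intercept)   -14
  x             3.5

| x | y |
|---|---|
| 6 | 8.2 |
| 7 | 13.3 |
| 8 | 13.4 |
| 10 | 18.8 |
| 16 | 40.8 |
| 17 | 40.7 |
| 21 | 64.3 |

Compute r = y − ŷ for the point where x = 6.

ŷ = -14 + 3.5·6 = 7
r = 8.2 − 7 = 1.2

r = 1.2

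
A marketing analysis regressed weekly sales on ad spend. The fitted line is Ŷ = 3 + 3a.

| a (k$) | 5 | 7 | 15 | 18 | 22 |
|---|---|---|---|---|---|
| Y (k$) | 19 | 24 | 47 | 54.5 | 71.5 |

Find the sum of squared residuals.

SSE = 14.5

a=5: Ŷ = 3 + 3·5 = 18; r = 19 − 18 = 1
a=7: Ŷ = 3 + 3·7 = 24; r = 24 − 24 = 0
a=15: Ŷ = 3 + 3·15 = 48; r = 47 − 48 = -1
a=18: Ŷ = 3 + 3·18 = 57; r = 54.5 − 57 = -2.5
a=22: Ŷ = 3 + 3·22 = 69; r = 71.5 − 69 = 2.5
SSE = 1 + 0 + 1 + 6.25 + 6.25 = 14.5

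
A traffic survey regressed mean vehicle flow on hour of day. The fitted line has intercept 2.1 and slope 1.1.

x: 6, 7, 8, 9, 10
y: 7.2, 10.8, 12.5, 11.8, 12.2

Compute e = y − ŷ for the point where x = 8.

e = 1.6

ŷ = 2.1 + 1.1·8 = 10.9
e = 12.5 − 10.9 = 1.6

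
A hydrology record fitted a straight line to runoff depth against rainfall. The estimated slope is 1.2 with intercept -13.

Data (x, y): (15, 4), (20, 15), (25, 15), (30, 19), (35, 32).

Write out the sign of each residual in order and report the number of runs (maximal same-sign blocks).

x=15: ŷ = -13 + 1.2·15 = 5; e = 4 − 5 = -1
x=20: ŷ = -13 + 1.2·20 = 11; e = 15 − 11 = 4
x=25: ŷ = -13 + 1.2·25 = 17; e = 15 − 17 = -2
x=30: ŷ = -13 + 1.2·30 = 23; e = 19 − 23 = -4
x=35: ŷ = -13 + 1.2·35 = 29; e = 32 − 29 = 3
Signs: − + − − +
Runs: −×1, +×1, −×2, +×1 → 4

4 runs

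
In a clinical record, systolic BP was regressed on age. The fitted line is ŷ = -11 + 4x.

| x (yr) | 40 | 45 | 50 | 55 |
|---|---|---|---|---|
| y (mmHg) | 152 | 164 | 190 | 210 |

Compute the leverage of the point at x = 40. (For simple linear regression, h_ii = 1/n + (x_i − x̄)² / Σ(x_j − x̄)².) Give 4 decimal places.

x̄ = (40 + 45 + 50 + 55)/4 = 47.5
Σ(x − x̄)² = 56.25 + 6.25 + 6.25 + 56.25 = 125
h = 1/4 + (-7.5)²/125 = 0.25 + 0.45 = 0.7000

h = 0.7000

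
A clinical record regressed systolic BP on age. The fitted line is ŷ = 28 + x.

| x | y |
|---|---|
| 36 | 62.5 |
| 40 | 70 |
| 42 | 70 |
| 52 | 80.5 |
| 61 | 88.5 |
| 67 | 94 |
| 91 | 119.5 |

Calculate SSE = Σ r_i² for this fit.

x=36: ŷ = 28 + 36 = 64; r = 62.5 − 64 = -1.5
x=40: ŷ = 28 + 40 = 68; r = 70 − 68 = 2
x=42: ŷ = 28 + 42 = 70; r = 70 − 70 = 0
x=52: ŷ = 28 + 52 = 80; r = 80.5 − 80 = 0.5
x=61: ŷ = 28 + 61 = 89; r = 88.5 − 89 = -0.5
x=67: ŷ = 28 + 67 = 95; r = 94 − 95 = -1
x=91: ŷ = 28 + 91 = 119; r = 119.5 − 119 = 0.5
SSE = 2.25 + 4 + 0 + 0.25 + 0.25 + 1 + 0.25 = 8

SSE = 8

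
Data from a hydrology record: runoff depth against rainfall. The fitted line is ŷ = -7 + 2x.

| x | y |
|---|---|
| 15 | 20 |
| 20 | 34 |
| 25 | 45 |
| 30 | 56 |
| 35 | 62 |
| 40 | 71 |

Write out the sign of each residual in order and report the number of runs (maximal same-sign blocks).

x=15: ŷ = -7 + 2·15 = 23; e = 20 − 23 = -3
x=20: ŷ = -7 + 2·20 = 33; e = 34 − 33 = 1
x=25: ŷ = -7 + 2·25 = 43; e = 45 − 43 = 2
x=30: ŷ = -7 + 2·30 = 53; e = 56 − 53 = 3
x=35: ŷ = -7 + 2·35 = 63; e = 62 − 63 = -1
x=40: ŷ = -7 + 2·40 = 73; e = 71 − 73 = -2
Signs: − + + + − −
Runs: −×1, +×3, −×2 → 3

3 runs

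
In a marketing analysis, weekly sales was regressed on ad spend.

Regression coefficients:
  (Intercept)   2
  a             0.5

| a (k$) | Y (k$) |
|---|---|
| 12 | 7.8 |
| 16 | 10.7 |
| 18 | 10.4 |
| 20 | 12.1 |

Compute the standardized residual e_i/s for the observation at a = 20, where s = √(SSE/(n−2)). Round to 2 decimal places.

a=12: ŷ = 2 + 0.5·12 = 8; e = 7.8 − 8 = -0.2
a=16: ŷ = 2 + 0.5·16 = 10; e = 10.7 − 10 = 0.7
a=18: ŷ = 2 + 0.5·18 = 11; e = 10.4 − 11 = -0.6
a=20: ŷ = 2 + 0.5·20 = 12; e = 12.1 − 12 = 0.1
SSE = 0.04 + 0.49 + 0.36 + 0.01 = 0.9
s = √(0.9/2) = 0.67082
e/s = 0.1 / 0.67082 = 0.15

0.15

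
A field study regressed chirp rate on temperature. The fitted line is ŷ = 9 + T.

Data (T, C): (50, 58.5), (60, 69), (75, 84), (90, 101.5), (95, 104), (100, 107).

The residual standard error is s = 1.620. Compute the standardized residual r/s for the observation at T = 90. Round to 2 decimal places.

1.54

ŷ = 9 + 90 = 99
r = 101.5 − 99 = 2.5
r/s = 2.5 / 1.620 = 1.54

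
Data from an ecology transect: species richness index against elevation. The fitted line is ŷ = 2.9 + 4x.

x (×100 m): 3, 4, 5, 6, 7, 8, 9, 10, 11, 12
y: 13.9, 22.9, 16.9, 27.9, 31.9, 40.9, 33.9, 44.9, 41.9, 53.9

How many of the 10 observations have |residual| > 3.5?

5

x=3: ŷ = 2.9 + 4·3 = 14.9; r = 13.9 − 14.9 = -1
x=4: ŷ = 2.9 + 4·4 = 18.9; r = 22.9 − 18.9 = 4
x=5: ŷ = 2.9 + 4·5 = 22.9; r = 16.9 − 22.9 = -6
x=6: ŷ = 2.9 + 4·6 = 26.9; r = 27.9 − 26.9 = 1
x=7: ŷ = 2.9 + 4·7 = 30.9; r = 31.9 − 30.9 = 1
x=8: ŷ = 2.9 + 4·8 = 34.9; r = 40.9 − 34.9 = 6
x=9: ŷ = 2.9 + 4·9 = 38.9; r = 33.9 − 38.9 = -5
x=10: ŷ = 2.9 + 4·10 = 42.9; r = 44.9 − 42.9 = 2
x=11: ŷ = 2.9 + 4·11 = 46.9; r = 41.9 − 46.9 = -5
x=12: ŷ = 2.9 + 4·12 = 50.9; r = 53.9 − 50.9 = 3
|r| > 3.5: x=4 (|r|=4), x=5 (|r|=6), x=8 (|r|=6), x=9 (|r|=5), x=11 (|r|=5) → 5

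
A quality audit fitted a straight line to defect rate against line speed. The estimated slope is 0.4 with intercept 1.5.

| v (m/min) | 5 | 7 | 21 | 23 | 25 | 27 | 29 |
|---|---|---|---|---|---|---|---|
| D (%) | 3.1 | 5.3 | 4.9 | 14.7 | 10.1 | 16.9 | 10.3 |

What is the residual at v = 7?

r = 1

D̂ = 1.5 + 0.4·7 = 4.3
r = 5.3 − 4.3 = 1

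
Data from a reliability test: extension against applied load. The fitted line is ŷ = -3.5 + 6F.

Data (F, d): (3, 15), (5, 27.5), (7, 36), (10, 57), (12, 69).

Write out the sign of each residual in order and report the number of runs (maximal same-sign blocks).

F=3: ŷ = -3.5 + 6·3 = 14.5; e = 15 − 14.5 = 0.5
F=5: ŷ = -3.5 + 6·5 = 26.5; e = 27.5 − 26.5 = 1
F=7: ŷ = -3.5 + 6·7 = 38.5; e = 36 − 38.5 = -2.5
F=10: ŷ = -3.5 + 6·10 = 56.5; e = 57 − 56.5 = 0.5
F=12: ŷ = -3.5 + 6·12 = 68.5; e = 69 − 68.5 = 0.5
Signs: + + − + +
Runs: +×2, −×1, +×2 → 3

3 runs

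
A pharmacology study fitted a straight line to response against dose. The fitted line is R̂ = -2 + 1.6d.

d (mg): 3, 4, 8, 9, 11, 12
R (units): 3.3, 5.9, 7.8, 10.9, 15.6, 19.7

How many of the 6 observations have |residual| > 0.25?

d=3: R̂ = -2 + 1.6·3 = 2.8; e = 3.3 − 2.8 = 0.5
d=4: R̂ = -2 + 1.6·4 = 4.4; e = 5.9 − 4.4 = 1.5
d=8: R̂ = -2 + 1.6·8 = 10.8; e = 7.8 − 10.8 = -3
d=9: R̂ = -2 + 1.6·9 = 12.4; e = 10.9 − 12.4 = -1.5
d=11: R̂ = -2 + 1.6·11 = 15.6; e = 15.6 − 15.6 = 0
d=12: R̂ = -2 + 1.6·12 = 17.2; e = 19.7 − 17.2 = 2.5
|e| > 0.25: d=3 (|e|=0.5), d=4 (|e|=1.5), d=8 (|e|=3), d=9 (|e|=1.5), d=12 (|e|=2.5) → 5

5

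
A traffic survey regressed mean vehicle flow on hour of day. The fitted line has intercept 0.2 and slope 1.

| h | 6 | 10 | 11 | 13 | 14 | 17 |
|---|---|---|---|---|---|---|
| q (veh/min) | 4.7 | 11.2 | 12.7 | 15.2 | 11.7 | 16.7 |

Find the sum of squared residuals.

SSE = 16

h=6: q̂ = 0.2 + 6 = 6.2; r = 4.7 − 6.2 = -1.5
h=10: q̂ = 0.2 + 10 = 10.2; r = 11.2 − 10.2 = 1
h=11: q̂ = 0.2 + 11 = 11.2; r = 12.7 − 11.2 = 1.5
h=13: q̂ = 0.2 + 13 = 13.2; r = 15.2 − 13.2 = 2
h=14: q̂ = 0.2 + 14 = 14.2; r = 11.7 − 14.2 = -2.5
h=17: q̂ = 0.2 + 17 = 17.2; r = 16.7 − 17.2 = -0.5
SSE = 2.25 + 1 + 2.25 + 4 + 6.25 + 0.25 = 16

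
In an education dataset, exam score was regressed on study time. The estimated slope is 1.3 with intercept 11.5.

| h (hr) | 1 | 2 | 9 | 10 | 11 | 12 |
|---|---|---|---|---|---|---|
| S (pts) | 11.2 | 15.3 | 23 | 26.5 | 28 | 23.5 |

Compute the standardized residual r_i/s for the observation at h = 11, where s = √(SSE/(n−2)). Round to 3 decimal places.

0.866

h=1: ŷ = 11.5 + 1.3·1 = 12.8; r = 11.2 − 12.8 = -1.6
h=2: ŷ = 11.5 + 1.3·2 = 14.1; r = 15.3 − 14.1 = 1.2
h=9: ŷ = 11.5 + 1.3·9 = 23.2; r = 23 − 23.2 = -0.2
h=10: ŷ = 11.5 + 1.3·10 = 24.5; r = 26.5 − 24.5 = 2
h=11: ŷ = 11.5 + 1.3·11 = 25.8; r = 28 − 25.8 = 2.2
h=12: ŷ = 11.5 + 1.3·12 = 27.1; r = 23.5 − 27.1 = -3.6
SSE = 2.56 + 1.44 + 0.04 + 4 + 4.84 + 12.96 = 25.84
s = √(25.84/4) = 2.54165
r/s = 2.2 / 2.54165 = 0.866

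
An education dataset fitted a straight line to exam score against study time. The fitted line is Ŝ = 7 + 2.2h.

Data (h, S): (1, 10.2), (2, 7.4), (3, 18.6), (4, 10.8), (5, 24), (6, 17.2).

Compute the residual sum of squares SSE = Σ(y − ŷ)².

SSE = 112

h=1: Ŝ = 7 + 2.2·1 = 9.2; r = 10.2 − 9.2 = 1
h=2: Ŝ = 7 + 2.2·2 = 11.4; r = 7.4 − 11.4 = -4
h=3: Ŝ = 7 + 2.2·3 = 13.6; r = 18.6 − 13.6 = 5
h=4: Ŝ = 7 + 2.2·4 = 15.8; r = 10.8 − 15.8 = -5
h=5: Ŝ = 7 + 2.2·5 = 18; r = 24 − 18 = 6
h=6: Ŝ = 7 + 2.2·6 = 20.2; r = 17.2 − 20.2 = -3
SSE = 1 + 16 + 25 + 25 + 36 + 9 = 112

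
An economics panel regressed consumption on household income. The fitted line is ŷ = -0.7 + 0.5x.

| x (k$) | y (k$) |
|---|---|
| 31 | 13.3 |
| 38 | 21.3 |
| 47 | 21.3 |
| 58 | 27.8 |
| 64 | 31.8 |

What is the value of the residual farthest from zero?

r = 3

x=31: ŷ = -0.7 + 0.5·31 = 14.8; r = 13.3 − 14.8 = -1.5
x=38: ŷ = -0.7 + 0.5·38 = 18.3; r = 21.3 − 18.3 = 3
x=47: ŷ = -0.7 + 0.5·47 = 22.8; r = 21.3 − 22.8 = -1.5
x=58: ŷ = -0.7 + 0.5·58 = 28.3; r = 27.8 − 28.3 = -0.5
x=64: ŷ = -0.7 + 0.5·64 = 31.3; r = 31.8 − 31.3 = 0.5
Largest |r| is 3 at x = 38, residual 3.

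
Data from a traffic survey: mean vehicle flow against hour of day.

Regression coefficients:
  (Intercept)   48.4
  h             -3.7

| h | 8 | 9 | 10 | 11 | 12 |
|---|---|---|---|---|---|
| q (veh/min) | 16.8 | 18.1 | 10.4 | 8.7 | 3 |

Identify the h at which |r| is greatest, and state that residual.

h=8: q̂ = 48.4 − 3.7·8 = 18.8; r = 16.8 − 18.8 = -2
h=9: q̂ = 48.4 − 3.7·9 = 15.1; r = 18.1 − 15.1 = 3
h=10: q̂ = 48.4 − 3.7·10 = 11.4; r = 10.4 − 11.4 = -1
h=11: q̂ = 48.4 − 3.7·11 = 7.7; r = 8.7 − 7.7 = 1
h=12: q̂ = 48.4 − 3.7·12 = 4; r = 3 − 4 = -1
Largest |r| is 3 at h = 9, residual 3.

h = 9, r = 3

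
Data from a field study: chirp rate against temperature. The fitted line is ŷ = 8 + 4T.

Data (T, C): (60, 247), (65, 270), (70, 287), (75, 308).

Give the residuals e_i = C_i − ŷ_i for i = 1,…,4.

-1, 2, -1, 0

T=60: ŷ = 8 + 4·60 = 248; e = 247 − 248 = -1
T=65: ŷ = 8 + 4·65 = 268; e = 270 − 268 = 2
T=70: ŷ = 8 + 4·70 = 288; e = 287 − 288 = -1
T=75: ŷ = 8 + 4·75 = 308; e = 308 − 308 = 0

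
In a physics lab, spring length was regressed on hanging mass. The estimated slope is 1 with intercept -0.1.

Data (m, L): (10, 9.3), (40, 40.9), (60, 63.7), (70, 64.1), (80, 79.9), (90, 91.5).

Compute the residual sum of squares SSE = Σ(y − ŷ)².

m=10: L̂ = -0.1 + 10 = 9.9; e = 9.3 − 9.9 = -0.6
m=40: L̂ = -0.1 + 40 = 39.9; e = 40.9 − 39.9 = 1
m=60: L̂ = -0.1 + 60 = 59.9; e = 63.7 − 59.9 = 3.8
m=70: L̂ = -0.1 + 70 = 69.9; e = 64.1 − 69.9 = -5.8
m=80: L̂ = -0.1 + 80 = 79.9; e = 79.9 − 79.9 = 0
m=90: L̂ = -0.1 + 90 = 89.9; e = 91.5 − 89.9 = 1.6
SSE = 0.36 + 1 + 14.44 + 33.64 + 0 + 2.56 = 52

SSE = 52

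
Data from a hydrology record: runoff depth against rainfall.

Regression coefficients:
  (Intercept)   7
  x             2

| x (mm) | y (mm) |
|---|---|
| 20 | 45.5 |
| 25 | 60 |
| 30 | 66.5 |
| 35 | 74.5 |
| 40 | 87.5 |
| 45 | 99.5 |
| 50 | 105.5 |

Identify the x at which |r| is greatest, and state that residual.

x = 25, r = 3

x=20: ŷ = 7 + 2·20 = 47; r = 45.5 − 47 = -1.5
x=25: ŷ = 7 + 2·25 = 57; r = 60 − 57 = 3
x=30: ŷ = 7 + 2·30 = 67; r = 66.5 − 67 = -0.5
x=35: ŷ = 7 + 2·35 = 77; r = 74.5 − 77 = -2.5
x=40: ŷ = 7 + 2·40 = 87; r = 87.5 − 87 = 0.5
x=45: ŷ = 7 + 2·45 = 97; r = 99.5 − 97 = 2.5
x=50: ŷ = 7 + 2·50 = 107; r = 105.5 − 107 = -1.5
Largest |r| is 3 at x = 25, residual 3.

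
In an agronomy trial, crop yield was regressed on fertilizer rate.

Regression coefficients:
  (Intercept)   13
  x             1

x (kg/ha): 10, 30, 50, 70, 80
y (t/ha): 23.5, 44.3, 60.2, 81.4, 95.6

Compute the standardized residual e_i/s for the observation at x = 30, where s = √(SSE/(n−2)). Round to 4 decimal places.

0.5152

x=10: ŷ = 13 + 10 = 23; e = 23.5 − 23 = 0.5
x=30: ŷ = 13 + 30 = 43; e = 44.3 − 43 = 1.3
x=50: ŷ = 13 + 50 = 63; e = 60.2 − 63 = -2.8
x=70: ŷ = 13 + 70 = 83; e = 81.4 − 83 = -1.6
x=80: ŷ = 13 + 80 = 93; e = 95.6 − 93 = 2.6
SSE = 0.25 + 1.69 + 7.84 + 2.56 + 6.76 = 19.1
s = √(19.1/3) = 2.52323
e/s = 1.3 / 2.52323 = 0.5152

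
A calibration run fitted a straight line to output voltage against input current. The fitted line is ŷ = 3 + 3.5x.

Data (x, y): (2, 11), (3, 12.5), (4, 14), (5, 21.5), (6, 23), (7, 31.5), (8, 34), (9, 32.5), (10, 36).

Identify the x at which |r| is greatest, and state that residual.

x = 7, r = 4

x=2: ŷ = 3 + 3.5·2 = 10; r = 11 − 10 = 1
x=3: ŷ = 3 + 3.5·3 = 13.5; r = 12.5 − 13.5 = -1
x=4: ŷ = 3 + 3.5·4 = 17; r = 14 − 17 = -3
x=5: ŷ = 3 + 3.5·5 = 20.5; r = 21.5 − 20.5 = 1
x=6: ŷ = 3 + 3.5·6 = 24; r = 23 − 24 = -1
x=7: ŷ = 3 + 3.5·7 = 27.5; r = 31.5 − 27.5 = 4
x=8: ŷ = 3 + 3.5·8 = 31; r = 34 − 31 = 3
x=9: ŷ = 3 + 3.5·9 = 34.5; r = 32.5 − 34.5 = -2
x=10: ŷ = 3 + 3.5·10 = 38; r = 36 − 38 = -2
Largest |r| is 4 at x = 7, residual 4.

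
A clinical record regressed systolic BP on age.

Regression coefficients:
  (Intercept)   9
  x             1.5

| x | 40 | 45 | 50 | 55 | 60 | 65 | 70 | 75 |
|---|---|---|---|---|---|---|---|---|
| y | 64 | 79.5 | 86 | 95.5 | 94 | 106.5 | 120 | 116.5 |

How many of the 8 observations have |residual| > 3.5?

5

x=40: ŷ = 9 + 1.5·40 = 69; r = 64 − 69 = -5
x=45: ŷ = 9 + 1.5·45 = 76.5; r = 79.5 − 76.5 = 3
x=50: ŷ = 9 + 1.5·50 = 84; r = 86 − 84 = 2
x=55: ŷ = 9 + 1.5·55 = 91.5; r = 95.5 − 91.5 = 4
x=60: ŷ = 9 + 1.5·60 = 99; r = 94 − 99 = -5
x=65: ŷ = 9 + 1.5·65 = 106.5; r = 106.5 − 106.5 = 0
x=70: ŷ = 9 + 1.5·70 = 114; r = 120 − 114 = 6
x=75: ŷ = 9 + 1.5·75 = 121.5; r = 116.5 − 121.5 = -5
|r| > 3.5: x=40 (|r|=5), x=55 (|r|=4), x=60 (|r|=5), x=70 (|r|=6), x=75 (|r|=5) → 5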